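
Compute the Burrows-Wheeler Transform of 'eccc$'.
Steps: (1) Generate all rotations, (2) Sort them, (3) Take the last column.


Rotations (sorted):
  0: $eccc -> last char: c
  1: c$ecc -> last char: c
  2: cc$ec -> last char: c
  3: ccc$e -> last char: e
  4: eccc$ -> last char: $


BWT = ccce$


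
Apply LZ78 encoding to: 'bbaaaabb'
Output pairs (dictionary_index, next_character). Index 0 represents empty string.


LZ78 encoding steps:
Dictionary: {0: ''}
Step 1: w='' (idx 0), next='b' -> output (0, 'b'), add 'b' as idx 1
Step 2: w='b' (idx 1), next='a' -> output (1, 'a'), add 'ba' as idx 2
Step 3: w='' (idx 0), next='a' -> output (0, 'a'), add 'a' as idx 3
Step 4: w='a' (idx 3), next='a' -> output (3, 'a'), add 'aa' as idx 4
Step 5: w='b' (idx 1), next='b' -> output (1, 'b'), add 'bb' as idx 5


Encoded: [(0, 'b'), (1, 'a'), (0, 'a'), (3, 'a'), (1, 'b')]


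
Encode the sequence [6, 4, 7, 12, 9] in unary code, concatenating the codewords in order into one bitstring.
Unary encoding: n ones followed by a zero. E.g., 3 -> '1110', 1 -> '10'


Encode each number as n ones followed by a terminating 0:
  6 -> 1111110 (7 bits)
  4 -> 11110 (5 bits)
  7 -> 11111110 (8 bits)
  12 -> 1111111111110 (13 bits)
  9 -> 1111111110 (10 bits)
Total length = 7 + 5 + 8 + 13 + 10 = 43 bits.

Unary([6, 4, 7, 12, 9]) = 1111110111101111111011111111111101111111110 (43 bits)


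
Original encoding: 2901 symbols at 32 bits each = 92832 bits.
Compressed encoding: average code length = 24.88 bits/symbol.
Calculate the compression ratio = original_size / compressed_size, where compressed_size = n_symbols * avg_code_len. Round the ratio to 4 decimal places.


original_size = n_symbols * orig_bits = 2901 * 32 = 92832 bits
compressed_size = n_symbols * avg_code_len = 2901 * 24.88 = 72176.88 bits
ratio = original_size / compressed_size = 92832 / 72176.88 = 1.2862

Compression ratio = 1.2862


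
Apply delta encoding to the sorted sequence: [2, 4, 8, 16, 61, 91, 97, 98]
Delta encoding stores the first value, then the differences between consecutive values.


First value: 2
Deltas:
  4 - 2 = 2
  8 - 4 = 4
  16 - 8 = 8
  61 - 16 = 45
  91 - 61 = 30
  97 - 91 = 6
  98 - 97 = 1


Delta encoded: [2, 2, 4, 8, 45, 30, 6, 1]


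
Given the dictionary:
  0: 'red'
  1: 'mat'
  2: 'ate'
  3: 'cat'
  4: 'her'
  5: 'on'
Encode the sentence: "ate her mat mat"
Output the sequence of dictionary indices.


Look up each word in the dictionary:
  'ate' -> 2
  'her' -> 4
  'mat' -> 1
  'mat' -> 1

Encoded: [2, 4, 1, 1]


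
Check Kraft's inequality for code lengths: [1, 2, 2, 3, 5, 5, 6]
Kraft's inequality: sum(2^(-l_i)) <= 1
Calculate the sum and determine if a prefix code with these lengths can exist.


Sum = 2^(-1) + 2^(-2) + 2^(-2) + 2^(-3) + 2^(-5) + 2^(-5) + 2^(-6)
    = 0.5 + 0.25 + 0.25 + 0.125 + 0.03125 + 0.03125 + 0.015625
    = 77/64 = 1.203125
Since 1.203125 > 1, Kraft's inequality is NOT satisfied.
A prefix code with these lengths CANNOT exist.

Kraft sum = 1.203125. Not satisfied.


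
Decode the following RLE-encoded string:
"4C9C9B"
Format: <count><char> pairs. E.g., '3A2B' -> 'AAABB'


Expanding each <count><char> pair:
  4C -> 'CCCC'
  9C -> 'CCCCCCCCC'
  9B -> 'BBBBBBBBB'

Decoded = CCCCCCCCCCCCCBBBBBBBBB


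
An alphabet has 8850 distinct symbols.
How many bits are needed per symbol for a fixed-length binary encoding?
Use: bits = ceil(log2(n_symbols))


log2(8850) = 13.1115
Bracket: 2^13 = 8192 < 8850 <= 2^14 = 16384
So ceil(log2(8850)) = 14

bits = ceil(log2(8850)) = ceil(13.1115) = 14 bits


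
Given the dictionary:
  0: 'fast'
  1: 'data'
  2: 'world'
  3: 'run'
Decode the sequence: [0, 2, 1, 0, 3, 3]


Look up each index in the dictionary:
  0 -> 'fast'
  2 -> 'world'
  1 -> 'data'
  0 -> 'fast'
  3 -> 'run'
  3 -> 'run'

Decoded: "fast world data fast run run"


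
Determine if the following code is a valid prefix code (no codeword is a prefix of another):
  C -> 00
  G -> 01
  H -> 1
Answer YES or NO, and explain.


Checking each pair (does one codeword prefix another?):
  C='00' vs G='01': no prefix
  C='00' vs H='1': no prefix
  G='01' vs C='00': no prefix
  G='01' vs H='1': no prefix
  H='1' vs C='00': no prefix
  H='1' vs G='01': no prefix
No violation found over all pairs.

YES -- this is a valid prefix code. No codeword is a prefix of any other codeword.


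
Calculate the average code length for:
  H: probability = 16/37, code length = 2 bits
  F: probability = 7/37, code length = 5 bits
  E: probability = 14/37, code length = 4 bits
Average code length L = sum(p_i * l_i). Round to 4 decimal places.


Weighted contributions p_i * l_i:
  H: (16/37) * 2 = 32/37
  F: (7/37) * 5 = 35/37
  E: (14/37) * 4 = 56/37
Sum = (32 + 35 + 56)/37 = 123/37

L = 123/37 = 3.3243 bits/symbol


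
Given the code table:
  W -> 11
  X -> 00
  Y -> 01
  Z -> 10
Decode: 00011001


Decoding:
00 -> X
01 -> Y
10 -> Z
01 -> Y


Result: XYZY


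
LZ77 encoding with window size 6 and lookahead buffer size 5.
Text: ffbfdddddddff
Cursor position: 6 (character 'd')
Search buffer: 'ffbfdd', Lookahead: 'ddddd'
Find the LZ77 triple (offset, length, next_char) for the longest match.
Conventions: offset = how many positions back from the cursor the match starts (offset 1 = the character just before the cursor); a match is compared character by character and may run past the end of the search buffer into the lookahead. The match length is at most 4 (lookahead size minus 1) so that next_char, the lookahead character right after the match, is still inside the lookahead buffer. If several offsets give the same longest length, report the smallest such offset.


Try each offset into the search buffer:
  offset=1 (pos 5, char 'd'): match length 4
  offset=2 (pos 4, char 'd'): match length 4
  offset=3 (pos 3, char 'f'): match length 0
  offset=4 (pos 2, char 'b'): match length 0
  offset=5 (pos 1, char 'f'): match length 0
  offset=6 (pos 0, char 'f'): match length 0
Longest match has length 4, found at offsets 1, 2; take the smallest, offset 1.
next_char = character at position 6 + 4 = 10 -> 'd'

Best match: offset=1, length=4 (matching 'dddd' starting at position 5)
LZ77 triple: (1, 4, 'd')


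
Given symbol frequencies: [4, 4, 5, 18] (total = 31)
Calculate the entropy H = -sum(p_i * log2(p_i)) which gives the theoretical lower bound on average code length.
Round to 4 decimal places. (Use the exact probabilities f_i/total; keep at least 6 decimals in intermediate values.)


Per-symbol terms -p_i * log2(p_i) with p_i = f_i/31:
  p = 4/31 = 0.129032: log2(p) = -2.954196, -p*log2(p) = 0.381187
  p = 4/31 = 0.129032: log2(p) = -2.954196, -p*log2(p) = 0.381187
  p = 5/31 = 0.161290: log2(p) = -2.632268, -p*log2(p) = 0.424559
  p = 18/31 = 0.580645: log2(p) = -0.784271, -p*log2(p) = 0.455383
H = 0.381187 + 0.381187 + 0.424559 + 0.455383 = 1.642316

H = 1.6423 bits/symbol


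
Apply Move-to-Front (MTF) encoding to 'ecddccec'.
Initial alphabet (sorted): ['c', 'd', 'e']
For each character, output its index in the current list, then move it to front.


MTF encoding:
'e': index 2 in ['c', 'd', 'e'] -> ['e', 'c', 'd']
'c': index 1 in ['e', 'c', 'd'] -> ['c', 'e', 'd']
'd': index 2 in ['c', 'e', 'd'] -> ['d', 'c', 'e']
'd': index 0 in ['d', 'c', 'e'] -> ['d', 'c', 'e']
'c': index 1 in ['d', 'c', 'e'] -> ['c', 'd', 'e']
'c': index 0 in ['c', 'd', 'e'] -> ['c', 'd', 'e']
'e': index 2 in ['c', 'd', 'e'] -> ['e', 'c', 'd']
'c': index 1 in ['e', 'c', 'd'] -> ['c', 'e', 'd']


Output: [2, 1, 2, 0, 1, 0, 2, 1]


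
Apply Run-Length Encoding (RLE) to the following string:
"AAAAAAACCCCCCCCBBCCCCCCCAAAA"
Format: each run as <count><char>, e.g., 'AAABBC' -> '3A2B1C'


Scanning runs left to right:
  i=0: run of 'A' x 7 -> '7A'
  i=7: run of 'C' x 8 -> '8C'
  i=15: run of 'B' x 2 -> '2B'
  i=17: run of 'C' x 7 -> '7C'
  i=24: run of 'A' x 4 -> '4A'

RLE = 7A8C2B7C4A


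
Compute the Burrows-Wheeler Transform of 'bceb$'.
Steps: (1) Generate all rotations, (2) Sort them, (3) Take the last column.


Rotations (sorted):
  0: $bceb -> last char: b
  1: b$bce -> last char: e
  2: bceb$ -> last char: $
  3: ceb$b -> last char: b
  4: eb$bc -> last char: c


BWT = be$bc


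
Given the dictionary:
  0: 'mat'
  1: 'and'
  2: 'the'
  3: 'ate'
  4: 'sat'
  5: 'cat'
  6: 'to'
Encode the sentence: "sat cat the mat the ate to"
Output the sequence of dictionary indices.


Look up each word in the dictionary:
  'sat' -> 4
  'cat' -> 5
  'the' -> 2
  'mat' -> 0
  'the' -> 2
  'ate' -> 3
  'to' -> 6

Encoded: [4, 5, 2, 0, 2, 3, 6]


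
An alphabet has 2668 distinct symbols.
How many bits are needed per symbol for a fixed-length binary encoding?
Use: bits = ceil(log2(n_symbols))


log2(2668) = 11.3815
Bracket: 2^11 = 2048 < 2668 <= 2^12 = 4096
So ceil(log2(2668)) = 12

bits = ceil(log2(2668)) = ceil(11.3815) = 12 bits


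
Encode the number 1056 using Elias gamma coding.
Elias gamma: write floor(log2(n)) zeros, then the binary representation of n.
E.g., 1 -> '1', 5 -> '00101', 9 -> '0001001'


num_bits = floor(log2(1056)) + 1 = 11
leading_zeros = num_bits - 1 = 10
binary(1056) = 10000100000

Elias gamma(1056) = '0000000000' + '10000100000' = 000000000010000100000 (21 bits)


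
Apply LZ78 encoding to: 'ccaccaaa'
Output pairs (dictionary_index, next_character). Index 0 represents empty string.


LZ78 encoding steps:
Dictionary: {0: ''}
Step 1: w='' (idx 0), next='c' -> output (0, 'c'), add 'c' as idx 1
Step 2: w='c' (idx 1), next='a' -> output (1, 'a'), add 'ca' as idx 2
Step 3: w='c' (idx 1), next='c' -> output (1, 'c'), add 'cc' as idx 3
Step 4: w='' (idx 0), next='a' -> output (0, 'a'), add 'a' as idx 4
Step 5: w='a' (idx 4), next='a' -> output (4, 'a'), add 'aa' as idx 5


Encoded: [(0, 'c'), (1, 'a'), (1, 'c'), (0, 'a'), (4, 'a')]


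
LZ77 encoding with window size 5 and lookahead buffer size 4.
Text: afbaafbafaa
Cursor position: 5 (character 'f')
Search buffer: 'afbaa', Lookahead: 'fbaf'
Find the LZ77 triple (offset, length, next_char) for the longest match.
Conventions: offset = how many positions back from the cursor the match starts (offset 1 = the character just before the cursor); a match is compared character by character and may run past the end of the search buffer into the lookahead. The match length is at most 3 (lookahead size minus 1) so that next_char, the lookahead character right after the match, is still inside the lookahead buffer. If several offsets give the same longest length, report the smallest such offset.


Try each offset into the search buffer:
  offset=1 (pos 4, char 'a'): match length 0
  offset=2 (pos 3, char 'a'): match length 0
  offset=3 (pos 2, char 'b'): match length 0
  offset=4 (pos 1, char 'f'): match length 3
  offset=5 (pos 0, char 'a'): match length 0
Longest match has length 3 at offset 4.
next_char = character at position 5 + 3 = 8 -> 'f'

Best match: offset=4, length=3 (matching 'fba' starting at position 1)
LZ77 triple: (4, 3, 'f')


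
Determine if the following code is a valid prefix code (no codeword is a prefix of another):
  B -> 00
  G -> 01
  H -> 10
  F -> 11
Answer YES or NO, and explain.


Checking each pair (does one codeword prefix another?):
  B='00' vs G='01': no prefix
  B='00' vs H='10': no prefix
  B='00' vs F='11': no prefix
  G='01' vs B='00': no prefix
  G='01' vs H='10': no prefix
  G='01' vs F='11': no prefix
  H='10' vs B='00': no prefix
  H='10' vs G='01': no prefix
  H='10' vs F='11': no prefix
  F='11' vs B='00': no prefix
  F='11' vs G='01': no prefix
  F='11' vs H='10': no prefix
No violation found over all pairs.

YES -- this is a valid prefix code. No codeword is a prefix of any other codeword.


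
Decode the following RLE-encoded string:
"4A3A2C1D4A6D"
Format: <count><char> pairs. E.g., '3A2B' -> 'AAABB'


Expanding each <count><char> pair:
  4A -> 'AAAA'
  3A -> 'AAA'
  2C -> 'CC'
  1D -> 'D'
  4A -> 'AAAA'
  6D -> 'DDDDDD'

Decoded = AAAAAAACCDAAAADDDDDD


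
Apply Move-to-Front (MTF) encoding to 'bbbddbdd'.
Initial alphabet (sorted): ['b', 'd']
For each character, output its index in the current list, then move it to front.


MTF encoding:
'b': index 0 in ['b', 'd'] -> ['b', 'd']
'b': index 0 in ['b', 'd'] -> ['b', 'd']
'b': index 0 in ['b', 'd'] -> ['b', 'd']
'd': index 1 in ['b', 'd'] -> ['d', 'b']
'd': index 0 in ['d', 'b'] -> ['d', 'b']
'b': index 1 in ['d', 'b'] -> ['b', 'd']
'd': index 1 in ['b', 'd'] -> ['d', 'b']
'd': index 0 in ['d', 'b'] -> ['d', 'b']


Output: [0, 0, 0, 1, 0, 1, 1, 0]


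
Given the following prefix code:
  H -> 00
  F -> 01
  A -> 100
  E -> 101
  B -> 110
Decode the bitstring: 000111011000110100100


Decoding step by step:
Bits 00 -> H
Bits 01 -> F
Bits 110 -> B
Bits 110 -> B
Bits 00 -> H
Bits 110 -> B
Bits 100 -> A
Bits 100 -> A


Decoded message: HFBBHBAA


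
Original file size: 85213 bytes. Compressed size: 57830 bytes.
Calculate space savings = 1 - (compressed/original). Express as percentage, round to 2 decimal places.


ratio = compressed/original = 57830/85213 = 0.678652
savings = 1 - ratio = 1 - 0.678652 = 0.321348
as a percentage: 0.321348 * 100 = 32.13%

Space savings = 1 - 57830/85213 = 32.13%


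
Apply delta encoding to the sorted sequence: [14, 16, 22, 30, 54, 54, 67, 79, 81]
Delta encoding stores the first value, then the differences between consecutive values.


First value: 14
Deltas:
  16 - 14 = 2
  22 - 16 = 6
  30 - 22 = 8
  54 - 30 = 24
  54 - 54 = 0
  67 - 54 = 13
  79 - 67 = 12
  81 - 79 = 2


Delta encoded: [14, 2, 6, 8, 24, 0, 13, 12, 2]


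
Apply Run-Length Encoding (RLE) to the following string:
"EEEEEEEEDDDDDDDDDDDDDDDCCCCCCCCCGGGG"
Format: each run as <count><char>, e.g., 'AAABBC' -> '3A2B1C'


Scanning runs left to right:
  i=0: run of 'E' x 8 -> '8E'
  i=8: run of 'D' x 15 -> '15D'
  i=23: run of 'C' x 9 -> '9C'
  i=32: run of 'G' x 4 -> '4G'

RLE = 8E15D9C4G


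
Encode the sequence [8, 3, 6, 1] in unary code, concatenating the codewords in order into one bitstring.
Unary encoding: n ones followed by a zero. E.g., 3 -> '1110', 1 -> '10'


Encode each number as n ones followed by a terminating 0:
  8 -> 111111110 (9 bits)
  3 -> 1110 (4 bits)
  6 -> 1111110 (7 bits)
  1 -> 10 (2 bits)
Total length = 9 + 4 + 7 + 2 = 22 bits.

Unary([8, 3, 6, 1]) = 1111111101110111111010 (22 bits)


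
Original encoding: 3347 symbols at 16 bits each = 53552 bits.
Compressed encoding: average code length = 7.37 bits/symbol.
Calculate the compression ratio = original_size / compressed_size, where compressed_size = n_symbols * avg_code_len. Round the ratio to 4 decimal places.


original_size = n_symbols * orig_bits = 3347 * 16 = 53552 bits
compressed_size = n_symbols * avg_code_len = 3347 * 7.37 = 24667.39 bits
ratio = original_size / compressed_size = 53552 / 24667.39 = 2.171

Compression ratio = 2.171


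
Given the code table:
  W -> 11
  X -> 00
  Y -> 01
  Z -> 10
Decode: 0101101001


Decoding:
01 -> Y
01 -> Y
10 -> Z
10 -> Z
01 -> Y


Result: YYZZY


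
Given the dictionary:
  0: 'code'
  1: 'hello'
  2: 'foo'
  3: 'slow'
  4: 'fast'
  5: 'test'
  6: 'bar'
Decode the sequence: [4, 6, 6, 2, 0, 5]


Look up each index in the dictionary:
  4 -> 'fast'
  6 -> 'bar'
  6 -> 'bar'
  2 -> 'foo'
  0 -> 'code'
  5 -> 'test'

Decoded: "fast bar bar foo code test"


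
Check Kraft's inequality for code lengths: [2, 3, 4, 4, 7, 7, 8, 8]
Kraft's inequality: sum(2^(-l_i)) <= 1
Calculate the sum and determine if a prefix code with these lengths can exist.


Sum = 2^(-2) + 2^(-3) + 2^(-4) + 2^(-4) + 2^(-7) + 2^(-7) + 2^(-8) + 2^(-8)
    = 0.25 + 0.125 + 0.0625 + 0.0625 + 0.0078125 + 0.0078125 + 0.00390625 + 0.00390625
    = 134/256 = 0.5234375
Since 0.5234375 <= 1, Kraft's inequality IS satisfied.
A prefix code with these lengths CAN exist.

Kraft sum = 0.5234375. Satisfied.


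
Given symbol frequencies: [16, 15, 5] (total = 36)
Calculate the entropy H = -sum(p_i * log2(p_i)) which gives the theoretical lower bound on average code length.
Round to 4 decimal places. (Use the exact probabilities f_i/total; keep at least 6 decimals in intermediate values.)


Per-symbol terms -p_i * log2(p_i) with p_i = f_i/36:
  p = 16/36 = 0.444444: log2(p) = -1.169925, -p*log2(p) = 0.519967
  p = 15/36 = 0.416667: log2(p) = -1.263034, -p*log2(p) = 0.526264
  p = 5/36 = 0.138889: log2(p) = -2.847997, -p*log2(p) = 0.395555
H = 0.519967 + 0.526264 + 0.395555 = 1.441786

H = 1.4418 bits/symbol


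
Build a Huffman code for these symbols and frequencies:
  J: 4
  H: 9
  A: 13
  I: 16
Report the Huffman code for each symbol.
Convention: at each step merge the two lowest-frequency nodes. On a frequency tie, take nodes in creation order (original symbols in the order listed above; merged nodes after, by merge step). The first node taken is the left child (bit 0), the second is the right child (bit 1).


Huffman tree construction:
Step 1: Merge J(4) + H(9) = 13
Step 2: Merge A(13) + (J+H)(13) = 26
Step 3: Merge I(16) + (A+(J+H))(26) = 42
Read each symbol's code off the tree from the root (left child = 0, right child = 1).

Codes:
  J: 110 (length 3)
  H: 111 (length 3)
  A: 10 (length 2)
  I: 0 (length 1)
Average code length: 81/42 = 1.9286 bits/symbol


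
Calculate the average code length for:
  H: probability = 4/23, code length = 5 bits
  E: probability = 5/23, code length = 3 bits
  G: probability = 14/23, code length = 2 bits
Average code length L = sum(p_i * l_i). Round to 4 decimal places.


Weighted contributions p_i * l_i:
  H: (4/23) * 5 = 20/23
  E: (5/23) * 3 = 15/23
  G: (14/23) * 2 = 28/23
Sum = (20 + 15 + 28)/23 = 63/23

L = 63/23 = 2.7391 bits/symbol


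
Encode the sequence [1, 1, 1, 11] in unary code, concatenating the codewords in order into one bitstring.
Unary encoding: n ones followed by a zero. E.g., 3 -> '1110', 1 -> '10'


Encode each number as n ones followed by a terminating 0:
  1 -> 10 (2 bits)
  1 -> 10 (2 bits)
  1 -> 10 (2 bits)
  11 -> 111111111110 (12 bits)
Total length = 2 + 2 + 2 + 12 = 18 bits.

Unary([1, 1, 1, 11]) = 101010111111111110 (18 bits)


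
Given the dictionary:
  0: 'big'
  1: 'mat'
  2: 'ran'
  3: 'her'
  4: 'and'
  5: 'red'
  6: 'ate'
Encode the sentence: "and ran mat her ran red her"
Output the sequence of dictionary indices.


Look up each word in the dictionary:
  'and' -> 4
  'ran' -> 2
  'mat' -> 1
  'her' -> 3
  'ran' -> 2
  'red' -> 5
  'her' -> 3

Encoded: [4, 2, 1, 3, 2, 5, 3]


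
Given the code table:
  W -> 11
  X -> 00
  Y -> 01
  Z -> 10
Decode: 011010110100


Decoding:
01 -> Y
10 -> Z
10 -> Z
11 -> W
01 -> Y
00 -> X


Result: YZZWYX


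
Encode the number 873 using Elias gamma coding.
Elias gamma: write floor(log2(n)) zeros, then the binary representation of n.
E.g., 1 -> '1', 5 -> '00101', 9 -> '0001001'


num_bits = floor(log2(873)) + 1 = 10
leading_zeros = num_bits - 1 = 9
binary(873) = 1101101001

Elias gamma(873) = '000000000' + '1101101001' = 0000000001101101001 (19 bits)


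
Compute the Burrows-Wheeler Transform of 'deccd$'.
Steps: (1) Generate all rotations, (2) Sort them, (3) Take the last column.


Rotations (sorted):
  0: $deccd -> last char: d
  1: ccd$de -> last char: e
  2: cd$dec -> last char: c
  3: d$decc -> last char: c
  4: deccd$ -> last char: $
  5: eccd$d -> last char: d


BWT = decc$d


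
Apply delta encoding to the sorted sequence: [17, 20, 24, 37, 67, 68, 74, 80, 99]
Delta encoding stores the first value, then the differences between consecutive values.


First value: 17
Deltas:
  20 - 17 = 3
  24 - 20 = 4
  37 - 24 = 13
  67 - 37 = 30
  68 - 67 = 1
  74 - 68 = 6
  80 - 74 = 6
  99 - 80 = 19


Delta encoded: [17, 3, 4, 13, 30, 1, 6, 6, 19]


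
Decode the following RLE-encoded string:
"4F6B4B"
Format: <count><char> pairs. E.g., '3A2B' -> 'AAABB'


Expanding each <count><char> pair:
  4F -> 'FFFF'
  6B -> 'BBBBBB'
  4B -> 'BBBB'

Decoded = FFFFBBBBBBBBBB


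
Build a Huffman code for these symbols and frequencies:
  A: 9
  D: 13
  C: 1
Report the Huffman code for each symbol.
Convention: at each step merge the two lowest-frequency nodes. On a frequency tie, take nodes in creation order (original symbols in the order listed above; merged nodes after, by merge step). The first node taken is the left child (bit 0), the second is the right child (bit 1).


Huffman tree construction:
Step 1: Merge C(1) + A(9) = 10
Step 2: Merge (C+A)(10) + D(13) = 23
Read each symbol's code off the tree from the root (left child = 0, right child = 1).

Codes:
  A: 01 (length 2)
  D: 1 (length 1)
  C: 00 (length 2)
Average code length: 33/23 = 1.4348 bits/symbol


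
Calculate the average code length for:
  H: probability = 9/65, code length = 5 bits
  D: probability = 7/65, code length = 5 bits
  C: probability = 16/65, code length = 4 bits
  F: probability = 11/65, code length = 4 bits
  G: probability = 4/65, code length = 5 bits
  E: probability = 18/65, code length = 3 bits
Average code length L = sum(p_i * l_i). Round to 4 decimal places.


Weighted contributions p_i * l_i:
  H: (9/65) * 5 = 45/65
  D: (7/65) * 5 = 35/65
  C: (16/65) * 4 = 64/65
  F: (11/65) * 4 = 44/65
  G: (4/65) * 5 = 20/65
  E: (18/65) * 3 = 54/65
Sum = (45 + 35 + 64 + 44 + 20 + 54)/65 = 262/65

L = 262/65 = 4.0308 bits/symbol


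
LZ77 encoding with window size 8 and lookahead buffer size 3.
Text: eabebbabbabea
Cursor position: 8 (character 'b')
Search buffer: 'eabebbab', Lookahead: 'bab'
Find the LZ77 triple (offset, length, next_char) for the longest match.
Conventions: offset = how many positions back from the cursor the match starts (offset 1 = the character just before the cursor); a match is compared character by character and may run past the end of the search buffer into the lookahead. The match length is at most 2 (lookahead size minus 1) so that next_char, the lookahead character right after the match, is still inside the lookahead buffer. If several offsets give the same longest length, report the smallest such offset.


Try each offset into the search buffer:
  offset=1 (pos 7, char 'b'): match length 1
  offset=2 (pos 6, char 'a'): match length 0
  offset=3 (pos 5, char 'b'): match length 2
  offset=4 (pos 4, char 'b'): match length 1
  offset=5 (pos 3, char 'e'): match length 0
  offset=6 (pos 2, char 'b'): match length 1
  offset=7 (pos 1, char 'a'): match length 0
  offset=8 (pos 0, char 'e'): match length 0
Longest match has length 2 at offset 3.
next_char = character at position 8 + 2 = 10 -> 'b'

Best match: offset=3, length=2 (matching 'ba' starting at position 5)
LZ77 triple: (3, 2, 'b')


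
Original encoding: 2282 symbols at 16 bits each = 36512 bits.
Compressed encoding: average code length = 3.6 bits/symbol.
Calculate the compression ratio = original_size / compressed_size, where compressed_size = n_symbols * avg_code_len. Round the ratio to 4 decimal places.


original_size = n_symbols * orig_bits = 2282 * 16 = 36512 bits
compressed_size = n_symbols * avg_code_len = 2282 * 3.6 = 8215.2 bits
ratio = original_size / compressed_size = 36512 / 8215.2 = 4.4444

Compression ratio = 4.4444


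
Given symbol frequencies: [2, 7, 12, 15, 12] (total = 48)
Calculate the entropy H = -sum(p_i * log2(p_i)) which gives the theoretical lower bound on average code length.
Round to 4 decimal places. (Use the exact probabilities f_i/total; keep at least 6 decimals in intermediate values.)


Per-symbol terms -p_i * log2(p_i) with p_i = f_i/48:
  p = 2/48 = 0.041667: log2(p) = -4.584963, -p*log2(p) = 0.191040
  p = 7/48 = 0.145833: log2(p) = -2.777608, -p*log2(p) = 0.405068
  p = 12/48 = 0.250000: log2(p) = -2.000000, -p*log2(p) = 0.500000
  p = 15/48 = 0.312500: log2(p) = -1.678072, -p*log2(p) = 0.524397
  p = 12/48 = 0.250000: log2(p) = -2.000000, -p*log2(p) = 0.500000
H = 0.191040 + 0.405068 + 0.500000 + 0.524397 + 0.500000 = 2.120505

H = 2.1205 bits/symbol


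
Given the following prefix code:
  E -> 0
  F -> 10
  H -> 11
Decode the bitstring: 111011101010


Decoding step by step:
Bits 11 -> H
Bits 10 -> F
Bits 11 -> H
Bits 10 -> F
Bits 10 -> F
Bits 10 -> F


Decoded message: HFHFFF


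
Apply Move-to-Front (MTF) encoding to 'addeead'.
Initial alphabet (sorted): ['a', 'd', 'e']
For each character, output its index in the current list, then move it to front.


MTF encoding:
'a': index 0 in ['a', 'd', 'e'] -> ['a', 'd', 'e']
'd': index 1 in ['a', 'd', 'e'] -> ['d', 'a', 'e']
'd': index 0 in ['d', 'a', 'e'] -> ['d', 'a', 'e']
'e': index 2 in ['d', 'a', 'e'] -> ['e', 'd', 'a']
'e': index 0 in ['e', 'd', 'a'] -> ['e', 'd', 'a']
'a': index 2 in ['e', 'd', 'a'] -> ['a', 'e', 'd']
'd': index 2 in ['a', 'e', 'd'] -> ['d', 'a', 'e']


Output: [0, 1, 0, 2, 0, 2, 2]


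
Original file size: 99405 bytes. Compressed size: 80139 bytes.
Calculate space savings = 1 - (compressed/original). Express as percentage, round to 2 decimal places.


ratio = compressed/original = 80139/99405 = 0.806187
savings = 1 - ratio = 1 - 0.806187 = 0.193813
as a percentage: 0.193813 * 100 = 19.38%

Space savings = 1 - 80139/99405 = 19.38%


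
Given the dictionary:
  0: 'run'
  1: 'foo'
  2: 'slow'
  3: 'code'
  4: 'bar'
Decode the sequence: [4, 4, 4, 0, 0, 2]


Look up each index in the dictionary:
  4 -> 'bar'
  4 -> 'bar'
  4 -> 'bar'
  0 -> 'run'
  0 -> 'run'
  2 -> 'slow'

Decoded: "bar bar bar run run slow"


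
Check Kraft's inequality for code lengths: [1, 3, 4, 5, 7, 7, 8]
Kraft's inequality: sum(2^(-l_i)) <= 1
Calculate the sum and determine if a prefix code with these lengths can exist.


Sum = 2^(-1) + 2^(-3) + 2^(-4) + 2^(-5) + 2^(-7) + 2^(-7) + 2^(-8)
    = 0.5 + 0.125 + 0.0625 + 0.03125 + 0.0078125 + 0.0078125 + 0.00390625
    = 189/256 = 0.73828125
Since 0.73828125 <= 1, Kraft's inequality IS satisfied.
A prefix code with these lengths CAN exist.

Kraft sum = 0.73828125. Satisfied.


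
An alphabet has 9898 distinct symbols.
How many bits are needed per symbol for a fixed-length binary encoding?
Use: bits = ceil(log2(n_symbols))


log2(9898) = 13.2729
Bracket: 2^13 = 8192 < 9898 <= 2^14 = 16384
So ceil(log2(9898)) = 14

bits = ceil(log2(9898)) = ceil(13.2729) = 14 bits


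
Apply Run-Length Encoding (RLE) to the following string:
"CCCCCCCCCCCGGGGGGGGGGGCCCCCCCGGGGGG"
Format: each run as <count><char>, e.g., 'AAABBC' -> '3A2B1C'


Scanning runs left to right:
  i=0: run of 'C' x 11 -> '11C'
  i=11: run of 'G' x 11 -> '11G'
  i=22: run of 'C' x 7 -> '7C'
  i=29: run of 'G' x 6 -> '6G'

RLE = 11C11G7C6G


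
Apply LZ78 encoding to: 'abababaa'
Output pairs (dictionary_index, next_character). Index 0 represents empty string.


LZ78 encoding steps:
Dictionary: {0: ''}
Step 1: w='' (idx 0), next='a' -> output (0, 'a'), add 'a' as idx 1
Step 2: w='' (idx 0), next='b' -> output (0, 'b'), add 'b' as idx 2
Step 3: w='a' (idx 1), next='b' -> output (1, 'b'), add 'ab' as idx 3
Step 4: w='ab' (idx 3), next='a' -> output (3, 'a'), add 'aba' as idx 4
Step 5: w='a' (idx 1), end of input -> output (1, '')


Encoded: [(0, 'a'), (0, 'b'), (1, 'b'), (3, 'a'), (1, '')]


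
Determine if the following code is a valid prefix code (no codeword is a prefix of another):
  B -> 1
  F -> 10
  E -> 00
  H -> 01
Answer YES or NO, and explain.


Checking each pair (does one codeword prefix another?):
  B='1' vs F='10': prefix -- VIOLATION

NO -- this is NOT a valid prefix code. B (1) is a prefix of F (10).


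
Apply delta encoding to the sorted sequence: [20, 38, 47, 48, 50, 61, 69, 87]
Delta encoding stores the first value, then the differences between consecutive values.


First value: 20
Deltas:
  38 - 20 = 18
  47 - 38 = 9
  48 - 47 = 1
  50 - 48 = 2
  61 - 50 = 11
  69 - 61 = 8
  87 - 69 = 18


Delta encoded: [20, 18, 9, 1, 2, 11, 8, 18]


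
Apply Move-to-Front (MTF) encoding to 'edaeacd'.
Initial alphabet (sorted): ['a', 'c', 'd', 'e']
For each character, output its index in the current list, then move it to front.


MTF encoding:
'e': index 3 in ['a', 'c', 'd', 'e'] -> ['e', 'a', 'c', 'd']
'd': index 3 in ['e', 'a', 'c', 'd'] -> ['d', 'e', 'a', 'c']
'a': index 2 in ['d', 'e', 'a', 'c'] -> ['a', 'd', 'e', 'c']
'e': index 2 in ['a', 'd', 'e', 'c'] -> ['e', 'a', 'd', 'c']
'a': index 1 in ['e', 'a', 'd', 'c'] -> ['a', 'e', 'd', 'c']
'c': index 3 in ['a', 'e', 'd', 'c'] -> ['c', 'a', 'e', 'd']
'd': index 3 in ['c', 'a', 'e', 'd'] -> ['d', 'c', 'a', 'e']


Output: [3, 3, 2, 2, 1, 3, 3]


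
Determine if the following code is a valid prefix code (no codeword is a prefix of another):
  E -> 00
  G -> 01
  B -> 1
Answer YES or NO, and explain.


Checking each pair (does one codeword prefix another?):
  E='00' vs G='01': no prefix
  E='00' vs B='1': no prefix
  G='01' vs E='00': no prefix
  G='01' vs B='1': no prefix
  B='1' vs E='00': no prefix
  B='1' vs G='01': no prefix
No violation found over all pairs.

YES -- this is a valid prefix code. No codeword is a prefix of any other codeword.


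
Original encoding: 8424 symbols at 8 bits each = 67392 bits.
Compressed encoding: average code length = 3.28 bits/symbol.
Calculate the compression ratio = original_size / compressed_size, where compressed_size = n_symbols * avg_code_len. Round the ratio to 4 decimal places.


original_size = n_symbols * orig_bits = 8424 * 8 = 67392 bits
compressed_size = n_symbols * avg_code_len = 8424 * 3.28 = 27630.72 bits
ratio = original_size / compressed_size = 67392 / 27630.72 = 2.439

Compression ratio = 2.439


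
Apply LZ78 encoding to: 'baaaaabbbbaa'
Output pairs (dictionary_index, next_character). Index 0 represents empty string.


LZ78 encoding steps:
Dictionary: {0: ''}
Step 1: w='' (idx 0), next='b' -> output (0, 'b'), add 'b' as idx 1
Step 2: w='' (idx 0), next='a' -> output (0, 'a'), add 'a' as idx 2
Step 3: w='a' (idx 2), next='a' -> output (2, 'a'), add 'aa' as idx 3
Step 4: w='aa' (idx 3), next='b' -> output (3, 'b'), add 'aab' as idx 4
Step 5: w='b' (idx 1), next='b' -> output (1, 'b'), add 'bb' as idx 5
Step 6: w='b' (idx 1), next='a' -> output (1, 'a'), add 'ba' as idx 6
Step 7: w='a' (idx 2), end of input -> output (2, '')


Encoded: [(0, 'b'), (0, 'a'), (2, 'a'), (3, 'b'), (1, 'b'), (1, 'a'), (2, '')]


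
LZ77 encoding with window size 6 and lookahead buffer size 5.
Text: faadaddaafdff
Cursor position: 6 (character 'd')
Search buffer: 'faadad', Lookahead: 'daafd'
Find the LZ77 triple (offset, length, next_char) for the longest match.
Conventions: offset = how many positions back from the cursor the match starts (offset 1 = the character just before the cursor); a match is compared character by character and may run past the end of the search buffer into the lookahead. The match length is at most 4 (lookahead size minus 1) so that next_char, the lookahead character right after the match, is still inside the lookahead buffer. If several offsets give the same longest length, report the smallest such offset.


Try each offset into the search buffer:
  offset=1 (pos 5, char 'd'): match length 1
  offset=2 (pos 4, char 'a'): match length 0
  offset=3 (pos 3, char 'd'): match length 2
  offset=4 (pos 2, char 'a'): match length 0
  offset=5 (pos 1, char 'a'): match length 0
  offset=6 (pos 0, char 'f'): match length 0
Longest match has length 2 at offset 3.
next_char = character at position 6 + 2 = 8 -> 'a'

Best match: offset=3, length=2 (matching 'da' starting at position 3)
LZ77 triple: (3, 2, 'a')


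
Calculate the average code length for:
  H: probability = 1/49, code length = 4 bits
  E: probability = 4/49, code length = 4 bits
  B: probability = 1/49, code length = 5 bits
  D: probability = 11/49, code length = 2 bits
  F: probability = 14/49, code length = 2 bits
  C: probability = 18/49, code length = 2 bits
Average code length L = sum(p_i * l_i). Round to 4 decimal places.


Weighted contributions p_i * l_i:
  H: (1/49) * 4 = 4/49
  E: (4/49) * 4 = 16/49
  B: (1/49) * 5 = 5/49
  D: (11/49) * 2 = 22/49
  F: (14/49) * 2 = 28/49
  C: (18/49) * 2 = 36/49
Sum = (4 + 16 + 5 + 22 + 28 + 36)/49 = 111/49

L = 111/49 = 2.2653 bits/symbol


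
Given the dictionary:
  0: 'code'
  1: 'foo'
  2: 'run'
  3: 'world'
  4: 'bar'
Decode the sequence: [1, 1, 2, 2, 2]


Look up each index in the dictionary:
  1 -> 'foo'
  1 -> 'foo'
  2 -> 'run'
  2 -> 'run'
  2 -> 'run'

Decoded: "foo foo run run run"


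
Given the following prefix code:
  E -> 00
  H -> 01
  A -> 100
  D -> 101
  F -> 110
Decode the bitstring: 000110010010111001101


Decoding step by step:
Bits 00 -> E
Bits 01 -> H
Bits 100 -> A
Bits 100 -> A
Bits 101 -> D
Bits 110 -> F
Bits 01 -> H
Bits 101 -> D


Decoded message: EHAADFHD


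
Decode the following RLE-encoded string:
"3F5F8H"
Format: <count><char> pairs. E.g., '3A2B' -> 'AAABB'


Expanding each <count><char> pair:
  3F -> 'FFF'
  5F -> 'FFFFF'
  8H -> 'HHHHHHHH'

Decoded = FFFFFFFFHHHHHHHH


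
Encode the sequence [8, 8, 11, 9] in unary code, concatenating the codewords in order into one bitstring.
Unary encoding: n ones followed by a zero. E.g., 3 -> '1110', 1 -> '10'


Encode each number as n ones followed by a terminating 0:
  8 -> 111111110 (9 bits)
  8 -> 111111110 (9 bits)
  11 -> 111111111110 (12 bits)
  9 -> 1111111110 (10 bits)
Total length = 9 + 9 + 12 + 10 = 40 bits.

Unary([8, 8, 11, 9]) = 1111111101111111101111111111101111111110 (40 bits)


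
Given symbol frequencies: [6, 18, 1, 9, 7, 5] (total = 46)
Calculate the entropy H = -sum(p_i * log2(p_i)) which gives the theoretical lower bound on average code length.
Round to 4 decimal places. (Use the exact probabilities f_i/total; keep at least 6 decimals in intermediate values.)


Per-symbol terms -p_i * log2(p_i) with p_i = f_i/46:
  p = 6/46 = 0.130435: log2(p) = -2.938599, -p*log2(p) = 0.383296
  p = 18/46 = 0.391304: log2(p) = -1.353637, -p*log2(p) = 0.529684
  p = 1/46 = 0.021739: log2(p) = -5.523562, -p*log2(p) = 0.120077
  p = 9/46 = 0.195652: log2(p) = -2.353637, -p*log2(p) = 0.460494
  p = 7/46 = 0.152174: log2(p) = -2.716207, -p*log2(p) = 0.413336
  p = 5/46 = 0.108696: log2(p) = -3.201634, -p*log2(p) = 0.348004
H = 0.383296 + 0.529684 + 0.120077 + 0.460494 + 0.413336 + 0.348004 = 2.254891

H = 2.2549 bits/symbol


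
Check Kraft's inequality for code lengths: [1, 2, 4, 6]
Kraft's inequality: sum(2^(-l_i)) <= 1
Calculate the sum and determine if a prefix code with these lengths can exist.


Sum = 2^(-1) + 2^(-2) + 2^(-4) + 2^(-6)
    = 0.5 + 0.25 + 0.0625 + 0.015625
    = 53/64 = 0.828125
Since 0.828125 <= 1, Kraft's inequality IS satisfied.
A prefix code with these lengths CAN exist.

Kraft sum = 0.828125. Satisfied.


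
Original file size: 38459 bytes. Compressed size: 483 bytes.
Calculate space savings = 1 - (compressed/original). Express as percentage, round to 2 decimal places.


ratio = compressed/original = 483/38459 = 0.012559
savings = 1 - ratio = 1 - 0.012559 = 0.987441
as a percentage: 0.987441 * 100 = 98.74%

Space savings = 1 - 483/38459 = 98.74%


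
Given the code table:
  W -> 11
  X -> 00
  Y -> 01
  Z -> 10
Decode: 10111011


Decoding:
10 -> Z
11 -> W
10 -> Z
11 -> W


Result: ZWZW


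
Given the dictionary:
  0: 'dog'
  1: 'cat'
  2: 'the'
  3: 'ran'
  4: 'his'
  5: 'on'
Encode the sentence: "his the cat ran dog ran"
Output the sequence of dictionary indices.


Look up each word in the dictionary:
  'his' -> 4
  'the' -> 2
  'cat' -> 1
  'ran' -> 3
  'dog' -> 0
  'ran' -> 3

Encoded: [4, 2, 1, 3, 0, 3]


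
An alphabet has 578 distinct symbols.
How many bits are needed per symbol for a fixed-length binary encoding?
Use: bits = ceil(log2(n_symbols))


log2(578) = 9.1749
Bracket: 2^9 = 512 < 578 <= 2^10 = 1024
So ceil(log2(578)) = 10

bits = ceil(log2(578)) = ceil(9.1749) = 10 bits


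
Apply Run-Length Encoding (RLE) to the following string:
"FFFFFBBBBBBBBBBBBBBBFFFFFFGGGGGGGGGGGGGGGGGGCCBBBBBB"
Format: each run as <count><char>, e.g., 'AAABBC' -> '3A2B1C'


Scanning runs left to right:
  i=0: run of 'F' x 5 -> '5F'
  i=5: run of 'B' x 15 -> '15B'
  i=20: run of 'F' x 6 -> '6F'
  i=26: run of 'G' x 18 -> '18G'
  i=44: run of 'C' x 2 -> '2C'
  i=46: run of 'B' x 6 -> '6B'

RLE = 5F15B6F18G2C6B


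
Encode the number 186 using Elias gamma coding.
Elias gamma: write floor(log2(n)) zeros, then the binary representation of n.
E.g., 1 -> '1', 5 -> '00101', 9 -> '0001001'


num_bits = floor(log2(186)) + 1 = 8
leading_zeros = num_bits - 1 = 7
binary(186) = 10111010

Elias gamma(186) = '0000000' + '10111010' = 000000010111010 (15 bits)


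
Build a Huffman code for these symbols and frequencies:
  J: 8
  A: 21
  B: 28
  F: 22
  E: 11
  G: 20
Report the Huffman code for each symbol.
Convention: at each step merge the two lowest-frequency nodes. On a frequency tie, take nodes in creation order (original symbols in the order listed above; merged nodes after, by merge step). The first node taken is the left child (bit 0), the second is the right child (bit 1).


Huffman tree construction:
Step 1: Merge J(8) + E(11) = 19
Step 2: Merge (J+E)(19) + G(20) = 39
Step 3: Merge A(21) + F(22) = 43
Step 4: Merge B(28) + ((J+E)+G)(39) = 67
Step 5: Merge (A+F)(43) + (B+((J+E)+G))(67) = 110
Read each symbol's code off the tree from the root (left child = 0, right child = 1).

Codes:
  J: 1100 (length 4)
  A: 00 (length 2)
  B: 10 (length 2)
  F: 01 (length 2)
  E: 1101 (length 4)
  G: 111 (length 3)
Average code length: 278/110 = 2.5273 bits/symbol


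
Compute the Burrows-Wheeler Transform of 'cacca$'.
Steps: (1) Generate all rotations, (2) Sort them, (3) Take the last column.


Rotations (sorted):
  0: $cacca -> last char: a
  1: a$cacc -> last char: c
  2: acca$c -> last char: c
  3: ca$cac -> last char: c
  4: cacca$ -> last char: $
  5: cca$ca -> last char: a


BWT = accc$a


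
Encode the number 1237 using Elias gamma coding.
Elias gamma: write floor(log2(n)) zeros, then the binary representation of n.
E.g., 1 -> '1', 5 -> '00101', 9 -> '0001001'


num_bits = floor(log2(1237)) + 1 = 11
leading_zeros = num_bits - 1 = 10
binary(1237) = 10011010101

Elias gamma(1237) = '0000000000' + '10011010101' = 000000000010011010101 (21 bits)


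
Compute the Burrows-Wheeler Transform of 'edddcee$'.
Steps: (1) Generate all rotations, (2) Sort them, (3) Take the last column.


Rotations (sorted):
  0: $edddcee -> last char: e
  1: cee$eddd -> last char: d
  2: dcee$edd -> last char: d
  3: ddcee$ed -> last char: d
  4: dddcee$e -> last char: e
  5: e$edddce -> last char: e
  6: edddcee$ -> last char: $
  7: ee$edddc -> last char: c


BWT = edddee$c


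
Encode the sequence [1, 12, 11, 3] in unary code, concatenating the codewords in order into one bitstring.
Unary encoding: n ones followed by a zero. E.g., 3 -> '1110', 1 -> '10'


Encode each number as n ones followed by a terminating 0:
  1 -> 10 (2 bits)
  12 -> 1111111111110 (13 bits)
  11 -> 111111111110 (12 bits)
  3 -> 1110 (4 bits)
Total length = 2 + 13 + 12 + 4 = 31 bits.

Unary([1, 12, 11, 3]) = 1011111111111101111111111101110 (31 bits)


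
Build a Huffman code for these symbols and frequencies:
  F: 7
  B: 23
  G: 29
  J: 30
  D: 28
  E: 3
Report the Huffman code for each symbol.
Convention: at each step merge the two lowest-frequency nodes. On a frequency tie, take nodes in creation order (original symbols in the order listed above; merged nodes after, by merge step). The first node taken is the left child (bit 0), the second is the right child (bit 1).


Huffman tree construction:
Step 1: Merge E(3) + F(7) = 10
Step 2: Merge (E+F)(10) + B(23) = 33
Step 3: Merge D(28) + G(29) = 57
Step 4: Merge J(30) + ((E+F)+B)(33) = 63
Step 5: Merge (D+G)(57) + (J+((E+F)+B))(63) = 120
Read each symbol's code off the tree from the root (left child = 0, right child = 1).

Codes:
  F: 1101 (length 4)
  B: 111 (length 3)
  G: 01 (length 2)
  J: 10 (length 2)
  D: 00 (length 2)
  E: 1100 (length 4)
Average code length: 283/120 = 2.3583 bits/symbol


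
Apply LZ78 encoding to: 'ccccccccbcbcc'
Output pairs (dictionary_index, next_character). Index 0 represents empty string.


LZ78 encoding steps:
Dictionary: {0: ''}
Step 1: w='' (idx 0), next='c' -> output (0, 'c'), add 'c' as idx 1
Step 2: w='c' (idx 1), next='c' -> output (1, 'c'), add 'cc' as idx 2
Step 3: w='cc' (idx 2), next='c' -> output (2, 'c'), add 'ccc' as idx 3
Step 4: w='cc' (idx 2), next='b' -> output (2, 'b'), add 'ccb' as idx 4
Step 5: w='c' (idx 1), next='b' -> output (1, 'b'), add 'cb' as idx 5
Step 6: w='cc' (idx 2), end of input -> output (2, '')


Encoded: [(0, 'c'), (1, 'c'), (2, 'c'), (2, 'b'), (1, 'b'), (2, '')]
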